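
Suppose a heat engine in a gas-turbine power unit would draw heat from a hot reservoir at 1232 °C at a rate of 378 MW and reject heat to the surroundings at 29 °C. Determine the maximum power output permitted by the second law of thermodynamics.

T_H = 1232 °C → 1232 + 273.15 = 1505.15 K.
T_C = 29 °C → 29 + 273.15 = 302.15 K.
By the Carnot theorem, η_max = 1 − T_C/T_H = 1 − 302.15/1505.15 = 0.7993.
W_max = η_max · Q_H = 0.7993 × 378 = 302.1 MW.

Ẇ_max ≈ 302.1 MW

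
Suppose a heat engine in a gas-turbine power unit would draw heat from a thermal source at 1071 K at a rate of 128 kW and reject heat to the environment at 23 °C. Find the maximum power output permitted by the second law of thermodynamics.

Ẇ_max ≈ 92.61 kW

T_C = 23 °C → 23 + 273.15 = 296.15 K.
No engine can exceed the Carnot limit: η_max = 1 − T_C/T_H = 1 − 296.15/1071.00 = 0.7235.
W_max = η_max · Q_H = 0.7235 × 128 = 92.61 kW.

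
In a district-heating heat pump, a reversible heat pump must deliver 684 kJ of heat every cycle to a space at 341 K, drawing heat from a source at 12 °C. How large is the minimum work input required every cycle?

T_C = 12 °C → 12 + 273.15 = 285.15 K.
For a reversible heat pump, COP_HP = T_H/(T_H − T_C) = 341.00/55.85 = 6.1056.
W = Q_H/COP_HP = 684/6.1056 = 112 kJ.

W_in ≈ 112 kJ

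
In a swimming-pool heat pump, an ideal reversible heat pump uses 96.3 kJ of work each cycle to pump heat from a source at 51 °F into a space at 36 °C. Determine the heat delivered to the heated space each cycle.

T_H = 36 °C → 36 + 273.15 = 309.15 K.
T_C = 51 °F → (51 − 32) × 5/9 = 10.56 °C = 283.71 K.
The Carnot heat-pump COP is COP_HP = T_H/(T_H − T_C) = 309.15/25.44 = 12.1500.
Q_H = COP_HP · W = 12.1500 × 96.3 = 1170 kJ.

Q_H ≈ 1170 kJ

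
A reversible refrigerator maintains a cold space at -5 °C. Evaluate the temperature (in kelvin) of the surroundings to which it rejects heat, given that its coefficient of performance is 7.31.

T_C = -5 °C → -5 + 273.15 = 268.15 K.
COP_R = T_C/(T_H − T_C) ⇒ T_H = T_C·(1 + 1/COP_R) = 268.15 × (1 + 1/7.31) = 305 K.

T_H ≈ 305 K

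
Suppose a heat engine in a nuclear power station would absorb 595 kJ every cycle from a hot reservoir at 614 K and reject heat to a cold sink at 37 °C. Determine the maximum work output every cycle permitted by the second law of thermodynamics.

W_max ≈ 294 kJ

T_C = 37 °C → 37 + 273.15 = 310.15 K.
By the Carnot theorem, η_max = 1 − T_C/T_H = 1 − 310.15/614.00 = 0.4949.
W_max = η_max · Q_H = 0.4949 × 595 = 294 kJ.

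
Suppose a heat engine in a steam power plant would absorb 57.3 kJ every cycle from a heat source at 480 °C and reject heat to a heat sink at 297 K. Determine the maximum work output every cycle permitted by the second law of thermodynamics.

W_max ≈ 34.70 kJ

T_H = 480 °C → 480 + 273.15 = 753.15 K.
No engine can exceed the Carnot limit: η_max = 1 − T_C/T_H = 1 − 297.00/753.15 = 0.6057.
W_max = η_max · Q_H = 0.6057 × 57.3 = 34.70 kJ.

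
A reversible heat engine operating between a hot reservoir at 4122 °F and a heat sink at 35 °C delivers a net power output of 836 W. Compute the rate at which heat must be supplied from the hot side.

T_H = 4122 °F → (4122 − 32) × 5/9 = 2272.22 °C = 2545.37 K.
T_C = 35 °C → 35 + 273.15 = 308.15 K.
Since the cycle is reversible, η = 1 − T_C/T_H = 1 − 308.15/2545.37 = 0.8789.
Q_H = W/η = 836/0.8789 = 951.1 W.

Q̇_H ≈ 951.1 W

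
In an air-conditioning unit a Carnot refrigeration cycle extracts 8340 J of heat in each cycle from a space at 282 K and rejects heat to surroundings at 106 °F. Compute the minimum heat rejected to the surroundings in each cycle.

T_H = 106 °F → (106 − 32) × 5/9 = 41.11 °C = 314.26 K.
For a reversible cycle Q_H/Q_C = T_H/T_C, so Q_H = Q_C·T_H/T_C = 8340 × 314.26/282.00 = 9294 J.

Q_H ≈ 9294 J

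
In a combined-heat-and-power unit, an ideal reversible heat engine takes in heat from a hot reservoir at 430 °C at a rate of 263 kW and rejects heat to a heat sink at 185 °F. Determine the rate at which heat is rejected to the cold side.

T_H = 430 °C → 430 + 273.15 = 703.15 K.
T_C = 185 °F → (185 − 32) × 5/9 = 85.00 °C = 358.15 K.
Carnot efficiency: η = 1 − T_C/T_H = 1 − 358.15/703.15 = 0.4906.
For a reversible cycle Q_C/Q_H = T_C/T_H, so Q_C = 263 × 358.15/703.15 = 134.0 kW.

Q̇_C ≈ 134.0 kW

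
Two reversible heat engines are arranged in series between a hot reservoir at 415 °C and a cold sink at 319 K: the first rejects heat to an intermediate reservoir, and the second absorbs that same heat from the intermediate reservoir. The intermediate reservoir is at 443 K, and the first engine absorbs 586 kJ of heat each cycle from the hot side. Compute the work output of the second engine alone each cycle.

T_H = 415 °C → 415 + 273.15 = 688.15 K.
Heat entering the second stage: Q_m = Q_H·(T_m/T_H) = 586 × 443.00/688.15 = 377 kJ.
Second-stage efficiency η₂ = 1 − T_C/T_m = 1 − 319.00/443.00 = 0.2799, so W₂ = η₂·Q_m = 106 kJ.

W₂ ≈ 106 kJ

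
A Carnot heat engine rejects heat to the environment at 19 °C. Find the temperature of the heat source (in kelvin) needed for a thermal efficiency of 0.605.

T_C = 19 °C → 19 + 273.15 = 292.15 K.
From η = 1 − T_C/T_H, solving for T_H gives T_H = T_C/(1 − η) = 292.15/(1 − 0.605) = 739.6 K.

T_H ≈ 739.6 K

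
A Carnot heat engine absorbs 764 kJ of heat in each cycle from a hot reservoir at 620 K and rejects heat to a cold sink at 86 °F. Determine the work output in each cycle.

W ≈ 390 kJ

T_C = 86 °F → (86 − 32) × 5/9 = 30.00 °C = 303.15 K.
The Carnot efficiency is η = 1 − T_C/T_H = 1 − 303.15/620.00 = 0.5110.
W = η·Q_H = 0.5110 × 764 = 390 kJ.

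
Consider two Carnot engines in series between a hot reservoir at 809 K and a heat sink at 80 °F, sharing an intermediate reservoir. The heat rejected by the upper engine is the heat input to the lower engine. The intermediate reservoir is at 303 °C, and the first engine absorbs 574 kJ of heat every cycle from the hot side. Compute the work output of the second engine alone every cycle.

T_C = 80 °F → (80 − 32) × 5/9 = 26.67 °C = 299.82 K.
T_m = 303 °C → 303 + 273.15 = 576.15 K.
Heat entering the second stage: Q_m = Q_H·(T_m/T_H) = 574 × 576.15/809.00 = 409 kJ.
Second-stage efficiency η₂ = 1 − T_C/T_m = 1 − 299.82/576.15 = 0.4796, so W₂ = η₂·Q_m = 196 kJ.

W₂ ≈ 196 kJ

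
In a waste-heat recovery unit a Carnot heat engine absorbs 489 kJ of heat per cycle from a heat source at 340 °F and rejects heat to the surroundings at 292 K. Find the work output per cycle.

W ≈ 167.6 kJ

T_H = 340 °F → (340 − 32) × 5/9 = 171.11 °C = 444.26 K.
Carnot efficiency: η = 1 − T_C/T_H = 1 − 292.00/444.26 = 0.3427.
W = η·Q_H = 0.3427 × 489 = 167.6 kJ.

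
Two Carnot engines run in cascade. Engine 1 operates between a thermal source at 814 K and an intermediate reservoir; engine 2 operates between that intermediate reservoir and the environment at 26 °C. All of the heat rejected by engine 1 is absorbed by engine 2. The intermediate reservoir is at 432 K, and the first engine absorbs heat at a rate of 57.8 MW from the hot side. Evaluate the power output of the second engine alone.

T_C = 26 °C → 26 + 273.15 = 299.15 K.
Heat entering the second stage: Q_m = Q_H·(T_m/T_H) = 57.8 × 432.00/814.00 = 30.68 MW.
Second-stage efficiency η₂ = 1 − T_C/T_m = 1 − 299.15/432.00 = 0.3075, so W₂ = η₂·Q_m = 9.433 MW.

Ẇ₂ ≈ 9.433 MW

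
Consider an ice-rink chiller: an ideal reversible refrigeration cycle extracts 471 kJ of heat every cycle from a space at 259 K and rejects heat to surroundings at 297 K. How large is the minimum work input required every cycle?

The reversible coefficient of performance is COP_R = T_C/(T_H − T_C) = 259.00/38.00 = 6.8158.
W = Q_C/COP_R = 471/6.8158 = 69.1 kJ.

W_in ≈ 69.1 kJ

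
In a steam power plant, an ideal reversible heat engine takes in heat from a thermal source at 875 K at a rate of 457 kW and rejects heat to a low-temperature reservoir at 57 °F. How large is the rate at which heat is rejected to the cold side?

T_C = 57 °F → (57 − 32) × 5/9 = 13.89 °C = 287.04 K.
The Carnot efficiency is η = 1 − T_C/T_H = 1 − 287.04/875.00 = 0.6720.
For a reversible cycle Q_C/Q_H = T_C/T_H, so Q_C = 457 × 287.04/875.00 = 150 kW.

Q̇_C ≈ 150 kW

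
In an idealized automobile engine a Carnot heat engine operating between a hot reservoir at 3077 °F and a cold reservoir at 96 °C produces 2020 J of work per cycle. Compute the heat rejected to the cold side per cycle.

Q_C ≈ 467 J

T_H = 3077 °F → (3077 − 32) × 5/9 = 1691.67 °C = 1964.82 K.
T_C = 96 °C → 96 + 273.15 = 369.15 K.
For a reversible engine, η = 1 − T_C/T_H = 1 − 369.15/1964.82 = 0.8121.
Since Q_C/Q_H = T_C/T_H and Q_H = W/η, Q_C = W·T_C/(T_H − T_C) = 2020 × 369.15/1595.67 = 467 J.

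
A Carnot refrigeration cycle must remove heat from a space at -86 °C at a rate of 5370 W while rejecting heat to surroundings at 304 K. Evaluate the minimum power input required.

T_C = -86 °C → -86 + 273.15 = 187.15 K.
Carnot COP: COP_R = T_C/(T_H − T_C) = 187.15/116.85 = 1.6016.
W = Q_C/COP_R = 5370/1.6016 = 3350 W.

Ẇ_in ≈ 3350 W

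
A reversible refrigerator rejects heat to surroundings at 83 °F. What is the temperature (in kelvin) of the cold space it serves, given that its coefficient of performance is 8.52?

T_H = 83 °F → (83 − 32) × 5/9 = 28.33 °C = 301.48 K.
COP_R = T_C/(T_H − T_C) ⇒ T_C = T_H·COP_R/(1 + COP_R) = 301.48 × 8.52/(1 + 8.52) = 270 K.

T_C ≈ 270 K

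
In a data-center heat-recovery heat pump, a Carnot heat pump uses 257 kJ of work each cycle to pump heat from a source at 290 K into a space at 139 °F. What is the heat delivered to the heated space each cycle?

Q_H ≈ 2007 kJ

T_H = 139 °F → (139 − 32) × 5/9 = 59.44 °C = 332.59 K.
The Carnot heat-pump COP is COP_HP = T_H/(T_H − T_C) = 332.59/42.59 = 7.8084.
Q_H = COP_HP · W = 7.8084 × 257 = 2007 kJ.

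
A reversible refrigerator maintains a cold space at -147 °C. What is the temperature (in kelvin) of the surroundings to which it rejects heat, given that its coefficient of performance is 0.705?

T_H ≈ 305 K

T_C = -147 °C → -147 + 273.15 = 126.15 K.
COP_R = T_C/(T_H − T_C) ⇒ T_H = T_C·(1 + 1/COP_R) = 126.15 × (1 + 1/0.705) = 305 K.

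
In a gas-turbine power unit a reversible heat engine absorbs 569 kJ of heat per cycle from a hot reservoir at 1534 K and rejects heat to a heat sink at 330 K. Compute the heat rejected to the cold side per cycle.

η_rev = 1 − T_C/T_H = 1 − 330.00/1534.00 = 0.7849.
For a reversible cycle Q_C/Q_H = T_C/T_H, so Q_C = 569 × 330.00/1534.00 = 122 kJ.

Q_C ≈ 122 kJ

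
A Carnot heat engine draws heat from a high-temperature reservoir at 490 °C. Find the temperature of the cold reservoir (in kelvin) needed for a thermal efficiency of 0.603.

T_H = 490 °C → 490 + 273.15 = 763.15 K.
From η = 1 − T_C/T_H, T_C = T_H·(1 − η) = 763.15 × (1 − 0.603) = 303.0 K.

T_C ≈ 303.0 K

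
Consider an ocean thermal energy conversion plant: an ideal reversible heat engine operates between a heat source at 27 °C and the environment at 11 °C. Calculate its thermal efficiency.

T_H = 27 °C → 27 + 273.15 = 300.15 K.
T_C = 11 °C → 11 + 273.15 = 284.15 K.
Since the cycle is reversible, η = 1 − T_C/T_H = 1 − 284.15/300.15 = 0.05331.

η ≈ 0.05331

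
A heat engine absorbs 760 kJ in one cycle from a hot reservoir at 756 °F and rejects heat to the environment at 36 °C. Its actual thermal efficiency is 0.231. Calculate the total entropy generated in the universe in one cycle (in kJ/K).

T_H = 756 °F → (756 − 32) × 5/9 = 402.22 °C = 675.37 K.
T_C = 36 °C → 36 + 273.15 = 309.15 K.
W = η·Q_H = 0.231 × 760 = 175.6 kJ, so Q_C = Q_H − W = 584.4 kJ.
Entropy balance on the reservoirs: −Q_H/T_H = -1.125 kJ/K, +Q_C/T_C = 1.890 kJ/K.
ΔS_univ = −Q_H/T_H + Q_C/T_C = 0.765 kJ/K (> 0, since η = 0.231 < η_Carnot = 0.542).

ΔS_univ ≈ 0.765 kJ/K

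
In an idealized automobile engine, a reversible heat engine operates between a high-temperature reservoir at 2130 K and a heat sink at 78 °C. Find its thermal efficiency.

η ≈ 0.8351

T_C = 78 °C → 78 + 273.15 = 351.15 K.
η_rev = 1 − T_C/T_H = 1 − 351.15/2130.00 = 0.8351.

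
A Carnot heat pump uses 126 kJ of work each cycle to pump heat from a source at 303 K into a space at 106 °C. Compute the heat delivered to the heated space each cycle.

T_H = 106 °C → 106 + 273.15 = 379.15 K.
Reversible heating COP: COP_HP = T_H/(T_H − T_C) = 379.15/76.15 = 4.9790.
Q_H = COP_HP · W = 4.9790 × 126 = 627.4 kJ.

Q_H ≈ 627.4 kJ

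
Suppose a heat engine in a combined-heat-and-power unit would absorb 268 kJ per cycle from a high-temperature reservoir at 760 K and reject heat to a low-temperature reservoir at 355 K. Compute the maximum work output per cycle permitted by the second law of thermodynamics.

W_max ≈ 143 kJ

No engine can exceed the Carnot limit: η_max = 1 − T_C/T_H = 1 − 355.00/760.00 = 0.5329.
W_max = η_max · Q_H = 0.5329 × 268 = 143 kJ.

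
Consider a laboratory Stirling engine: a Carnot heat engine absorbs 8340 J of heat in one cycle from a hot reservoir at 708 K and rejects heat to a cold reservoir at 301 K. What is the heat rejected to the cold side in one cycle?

Q_C ≈ 3546 J

For a reversible engine, η = 1 − T_C/T_H = 1 − 301.00/708.00 = 0.5749.
For a reversible cycle Q_C/Q_H = T_C/T_H, so Q_C = 8340 × 301.00/708.00 = 3546 J.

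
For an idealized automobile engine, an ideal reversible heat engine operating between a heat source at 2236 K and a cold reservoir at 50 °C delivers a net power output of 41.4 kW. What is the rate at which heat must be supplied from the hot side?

T_C = 50 °C → 50 + 273.15 = 323.15 K.
Carnot efficiency: η = 1 − T_C/T_H = 1 − 323.15/2236.00 = 0.8555.
Q_H = W/η = 41.4/0.8555 = 48.39 kW.

Q̇_H ≈ 48.39 kW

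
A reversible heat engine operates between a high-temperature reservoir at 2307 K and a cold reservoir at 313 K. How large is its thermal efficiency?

For a reversible engine, η = 1 − T_C/T_H = 1 − 313.00/2307.00 = 0.8643.

η ≈ 0.8643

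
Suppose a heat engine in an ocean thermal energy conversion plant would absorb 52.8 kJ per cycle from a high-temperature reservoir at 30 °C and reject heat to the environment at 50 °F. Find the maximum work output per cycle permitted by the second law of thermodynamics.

T_H = 30 °C → 30 + 273.15 = 303.15 K.
T_C = 50 °F → (50 − 32) × 5/9 = 10.00 °C = 283.15 K.
By the Carnot theorem, η_max = 1 − T_C/T_H = 1 − 283.15/303.15 = 0.0660.
W_max = η_max · Q_H = 0.0660 × 52.8 = 3.483 kJ.

W_max ≈ 3.483 kJ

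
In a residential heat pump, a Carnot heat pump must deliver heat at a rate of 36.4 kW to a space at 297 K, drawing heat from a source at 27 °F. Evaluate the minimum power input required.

Ẇ_in ≈ 3.263 kW

T_C = 27 °F → (27 − 32) × 5/9 = -2.78 °C = 270.37 K.
Reversible heating COP: COP_HP = T_H/(T_H − T_C) = 297.00/26.63 = 11.1538.
W = Q_H/COP_HP = 36.4/11.1538 = 3.263 kW.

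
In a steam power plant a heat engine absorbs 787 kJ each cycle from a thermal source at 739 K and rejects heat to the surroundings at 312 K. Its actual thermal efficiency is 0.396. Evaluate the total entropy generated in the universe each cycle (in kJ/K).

W = η·Q_H = 0.396 × 787 = 311.7 kJ, so Q_C = Q_H − W = 475.3 kJ.
Reservoir entropy changes: ΔS_H = −Q_H/T_H = −787/739.00 = -1.065 kJ/K and ΔS_C = +Q_C/T_C = 475.3/312.00 = 1.524 kJ/K.
ΔS_univ = −Q_H/T_H + Q_C/T_C = 0.459 kJ/K (> 0, since η = 0.396 < η_Carnot = 0.578).

ΔS_univ ≈ 0.459 kJ/K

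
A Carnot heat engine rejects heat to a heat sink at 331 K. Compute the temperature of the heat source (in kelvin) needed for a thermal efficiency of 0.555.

T_H ≈ 744 K

From η = 1 − T_C/T_H, solving for T_H gives T_H = T_C/(1 − η) = 331.00/(1 − 0.555) = 744 K.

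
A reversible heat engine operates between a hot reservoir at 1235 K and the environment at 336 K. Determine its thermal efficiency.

η ≈ 0.728

η_rev = 1 − T_C/T_H = 1 − 336.00/1235.00 = 0.728.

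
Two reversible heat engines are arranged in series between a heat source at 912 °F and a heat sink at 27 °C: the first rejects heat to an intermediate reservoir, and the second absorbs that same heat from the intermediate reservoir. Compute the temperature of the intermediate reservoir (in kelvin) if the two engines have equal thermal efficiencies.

T_m ≈ 478 K

T_H = 912 °F → (912 − 32) × 5/9 = 488.89 °C = 762.04 K.
T_C = 27 °C → 27 + 273.15 = 300.15 K.
Equal efficiencies require 1 − T_m/T_H = 1 − T_C/T_m, i.e. T_m/T_H = T_C/T_m, so T_m = √(T_H·T_C) = √(762.04 × 300.15) = 478 K.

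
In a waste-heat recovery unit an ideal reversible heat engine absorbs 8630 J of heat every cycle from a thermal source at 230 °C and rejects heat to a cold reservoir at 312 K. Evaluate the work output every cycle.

T_H = 230 °C → 230 + 273.15 = 503.15 K.
Carnot efficiency: η = 1 − T_C/T_H = 1 − 312.00/503.15 = 0.3799.
W = η·Q_H = 0.3799 × 8630 = 3279 J.

W ≈ 3279 J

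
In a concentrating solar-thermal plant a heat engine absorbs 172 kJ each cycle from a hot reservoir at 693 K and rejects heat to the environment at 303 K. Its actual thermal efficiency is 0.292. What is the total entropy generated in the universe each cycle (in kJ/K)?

ΔS_univ ≈ 0.1537 kJ/K

W = η·Q_H = 0.292 × 172 = 50.22 kJ, so Q_C = Q_H − W = 121.8 kJ.
The hot reservoir loses entropy Q_H/T_H = 172/693.00 = 0.2482 kJ/K; the cold reservoir gains Q_C/T_C = 121.8/303.00 = 0.4019 kJ/K.
ΔS_univ = −Q_H/T_H + Q_C/T_C = 0.1537 kJ/K (> 0, since η = 0.292 < η_Carnot = 0.563).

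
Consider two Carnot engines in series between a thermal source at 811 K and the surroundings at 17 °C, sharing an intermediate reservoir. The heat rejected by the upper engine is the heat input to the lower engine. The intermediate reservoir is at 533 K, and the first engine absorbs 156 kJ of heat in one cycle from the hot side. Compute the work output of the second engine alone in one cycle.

T_C = 17 °C → 17 + 273.15 = 290.15 K.
Heat entering the second stage: Q_m = Q_H·(T_m/T_H) = 156 × 533.00/811.00 = 103 kJ.
Second-stage efficiency η₂ = 1 − T_C/T_m = 1 − 290.15/533.00 = 0.4556, so W₂ = η₂·Q_m = 46.7 kJ.

W₂ ≈ 46.7 kJ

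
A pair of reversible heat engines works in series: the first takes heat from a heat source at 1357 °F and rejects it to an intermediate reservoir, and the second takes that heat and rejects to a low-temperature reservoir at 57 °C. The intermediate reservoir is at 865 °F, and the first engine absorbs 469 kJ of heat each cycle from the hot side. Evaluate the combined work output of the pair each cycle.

T_H = 1357 °F → (1357 − 32) × 5/9 = 736.11 °C = 1009.26 K.
T_C = 57 °C → 57 + 273.15 = 330.15 K.
Two reversible stages in series are equivalent to a single Carnot engine between T_H and T_C, so η_total = 1 − T_C/T_H = 1 − 330.15/1009.26 = 0.6729.
W_total = η_total · Q_H = 0.6729 × 469 = 316 kJ.

W_total ≈ 316 kJ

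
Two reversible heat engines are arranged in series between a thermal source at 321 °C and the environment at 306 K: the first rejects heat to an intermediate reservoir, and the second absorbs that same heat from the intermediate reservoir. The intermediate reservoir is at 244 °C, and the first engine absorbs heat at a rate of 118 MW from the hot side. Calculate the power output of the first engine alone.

Ẇ₁ ≈ 15.29 MW

T_H = 321 °C → 321 + 273.15 = 594.15 K.
T_m = 244 °C → 244 + 273.15 = 517.15 K.
First-stage efficiency η₁ = 1 − T_m/T_H = 1 − 517.15/594.15 = 0.1296.
W₁ = η₁·Q_H = 0.1296 × 118 = 15.29 MW.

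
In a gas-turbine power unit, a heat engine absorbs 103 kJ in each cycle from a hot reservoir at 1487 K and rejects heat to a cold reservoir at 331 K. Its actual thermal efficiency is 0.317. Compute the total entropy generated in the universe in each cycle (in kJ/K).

ΔS_univ ≈ 0.1433 kJ/K

W = η·Q_H = 0.317 × 103 = 32.65 kJ, so Q_C = Q_H − W = 70.35 kJ.
Reservoir entropy changes: ΔS_H = −Q_H/T_H = −103/1487.00 = -0.06927 kJ/K and ΔS_C = +Q_C/T_C = 70.35/331.00 = 0.2125 kJ/K.
ΔS_univ = −Q_H/T_H + Q_C/T_C = 0.1433 kJ/K (> 0, since η = 0.317 < η_Carnot = 0.777).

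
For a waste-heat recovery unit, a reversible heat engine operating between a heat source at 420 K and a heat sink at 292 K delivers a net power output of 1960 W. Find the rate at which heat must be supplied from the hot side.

For a reversible engine, η = 1 − T_C/T_H = 1 − 292.00/420.00 = 0.3048.
Q_H = W/η = 1960/0.3048 = 6431 W.

Q̇_H ≈ 6431 W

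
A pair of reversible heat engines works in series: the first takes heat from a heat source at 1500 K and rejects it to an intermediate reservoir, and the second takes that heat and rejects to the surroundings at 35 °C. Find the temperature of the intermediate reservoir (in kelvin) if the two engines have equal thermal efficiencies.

T_m ≈ 679.9 K

T_C = 35 °C → 35 + 273.15 = 308.15 K.
Equal efficiencies require 1 − T_m/T_H = 1 − T_C/T_m, i.e. T_m/T_H = T_C/T_m, so T_m = √(T_H·T_C) = √(1500.00 × 308.15) = 679.9 K.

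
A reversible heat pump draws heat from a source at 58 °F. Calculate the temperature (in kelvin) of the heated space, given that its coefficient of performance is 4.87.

T_C = 58 °F → (58 − 32) × 5/9 = 14.44 °C = 287.59 K.
COP_HP = T_H/(T_H − T_C) ⇒ T_H = T_C·COP_HP/(COP_HP − 1) = 287.59 × 4.87/(4.87 − 1) = 362 K.

T_H ≈ 362 K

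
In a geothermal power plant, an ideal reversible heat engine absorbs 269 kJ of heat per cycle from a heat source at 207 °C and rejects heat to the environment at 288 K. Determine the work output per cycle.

W ≈ 108 kJ

T_H = 207 °C → 207 + 273.15 = 480.15 K.
The Carnot efficiency is η = 1 − T_C/T_H = 1 − 288.00/480.15 = 0.4002.
W = η·Q_H = 0.4002 × 269 = 108 kJ.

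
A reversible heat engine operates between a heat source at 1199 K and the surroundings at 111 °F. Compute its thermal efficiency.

η ≈ 0.7356

T_C = 111 °F → (111 − 32) × 5/9 = 43.89 °C = 317.04 K.
The Carnot efficiency is η = 1 − T_C/T_H = 1 − 317.04/1199.00 = 0.7356.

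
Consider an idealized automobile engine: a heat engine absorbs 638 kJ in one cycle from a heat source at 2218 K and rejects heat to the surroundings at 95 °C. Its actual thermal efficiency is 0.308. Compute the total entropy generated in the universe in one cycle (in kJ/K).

ΔS_univ ≈ 0.912 kJ/K

T_C = 95 °C → 95 + 273.15 = 368.15 K.
W = η·Q_H = 0.308 × 638 = 196.5 kJ, so Q_C = Q_H − W = 441.5 kJ.
Reservoir entropy changes: ΔS_H = −Q_H/T_H = −638/2218.00 = -0.2876 kJ/K and ΔS_C = +Q_C/T_C = 441.5/368.15 = 1.199 kJ/K.
ΔS_univ = −Q_H/T_H + Q_C/T_C = 0.912 kJ/K (> 0, since η = 0.308 < η_Carnot = 0.834).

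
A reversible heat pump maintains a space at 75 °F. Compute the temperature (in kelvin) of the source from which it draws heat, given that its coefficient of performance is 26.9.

T_C ≈ 286 K

T_H = 75 °F → (75 − 32) × 5/9 = 23.89 °C = 297.04 K.
COP_HP = T_H/(T_H − T_C) ⇒ T_C = T_H·(COP_HP − 1)/COP_HP = 297.04 × (26.9 − 1)/26.9 = 286 K.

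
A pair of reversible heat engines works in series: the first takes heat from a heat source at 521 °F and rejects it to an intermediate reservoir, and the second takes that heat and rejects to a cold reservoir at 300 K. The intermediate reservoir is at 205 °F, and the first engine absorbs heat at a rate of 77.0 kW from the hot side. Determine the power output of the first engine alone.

T_H = 521 °F → (521 − 32) × 5/9 = 271.67 °C = 544.82 K.
T_m = 205 °F → (205 − 32) × 5/9 = 96.11 °C = 369.26 K.
First-stage efficiency η₁ = 1 − T_m/T_H = 1 − 369.26/544.82 = 0.3222.
W₁ = η₁·Q_H = 0.3222 × 77.0 = 24.8 kW.

Ẇ₁ ≈ 24.8 kW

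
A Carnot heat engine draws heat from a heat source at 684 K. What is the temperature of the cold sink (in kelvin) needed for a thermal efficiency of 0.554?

From η = 1 − T_C/T_H, T_C = T_H·(1 − η) = 684.00 × (1 − 0.554) = 305 K.

T_C ≈ 305 K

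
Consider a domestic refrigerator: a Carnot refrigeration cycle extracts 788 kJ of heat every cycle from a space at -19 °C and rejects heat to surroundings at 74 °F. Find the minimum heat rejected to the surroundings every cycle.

T_H = 74 °F → (74 − 32) × 5/9 = 23.33 °C = 296.48 K.
T_C = -19 °C → -19 + 273.15 = 254.15 K.
For a reversible cycle Q_H/Q_C = T_H/T_C, so Q_H = Q_C·T_H/T_C = 788 × 296.48/254.15 = 919 kJ.

Q_H ≈ 919 kJ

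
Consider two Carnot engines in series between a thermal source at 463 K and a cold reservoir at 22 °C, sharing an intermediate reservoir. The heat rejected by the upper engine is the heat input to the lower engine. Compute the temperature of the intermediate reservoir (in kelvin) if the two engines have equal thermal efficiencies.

T_m ≈ 370 K

T_C = 22 °C → 22 + 273.15 = 295.15 K.
Equal efficiencies require 1 − T_m/T_H = 1 − T_C/T_m, i.e. T_m/T_H = T_C/T_m, so T_m = √(T_H·T_C) = √(463.00 × 295.15) = 370 K.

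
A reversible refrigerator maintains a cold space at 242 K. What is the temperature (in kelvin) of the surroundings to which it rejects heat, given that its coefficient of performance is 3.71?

COP_R = T_C/(T_H − T_C) ⇒ T_H = T_C·(1 + 1/COP_R) = 242.00 × (1 + 1/3.71) = 307 K.

T_H ≈ 307 K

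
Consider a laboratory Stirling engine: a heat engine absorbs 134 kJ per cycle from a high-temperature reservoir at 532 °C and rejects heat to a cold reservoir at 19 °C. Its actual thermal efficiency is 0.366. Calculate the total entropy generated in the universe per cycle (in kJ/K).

ΔS_univ ≈ 0.124 kJ/K

T_H = 532 °C → 532 + 273.15 = 805.15 K.
T_C = 19 °C → 19 + 273.15 = 292.15 K.
W = η·Q_H = 0.366 × 134 = 49.04 kJ, so Q_C = Q_H − W = 84.96 kJ.
Entropy balance on the reservoirs: −Q_H/T_H = -0.1664 kJ/K, +Q_C/T_C = 0.2908 kJ/K.
ΔS_univ = −Q_H/T_H + Q_C/T_C = 0.124 kJ/K (> 0, since η = 0.366 < η_Carnot = 0.637).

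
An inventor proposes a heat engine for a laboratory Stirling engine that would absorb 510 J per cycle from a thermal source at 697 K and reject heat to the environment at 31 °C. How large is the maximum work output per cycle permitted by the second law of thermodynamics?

W_max ≈ 287 J

T_C = 31 °C → 31 + 273.15 = 304.15 K.
By the Carnot theorem, η_max = 1 − T_C/T_H = 1 − 304.15/697.00 = 0.5636.
W_max = η_max · Q_H = 0.5636 × 510 = 287 J.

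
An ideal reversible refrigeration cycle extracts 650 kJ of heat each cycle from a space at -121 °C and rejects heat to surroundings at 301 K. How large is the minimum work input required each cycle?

T_C = -121 °C → -121 + 273.15 = 152.15 K.
COP_R = T_C/(T_H − T_C) = 152.15/148.85 = 1.0222.
W = Q_C/COP_R = 650/1.0222 = 635.9 kJ.

W_in ≈ 635.9 kJ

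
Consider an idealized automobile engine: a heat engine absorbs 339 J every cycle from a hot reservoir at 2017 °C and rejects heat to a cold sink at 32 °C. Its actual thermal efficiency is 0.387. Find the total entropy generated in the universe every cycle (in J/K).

ΔS_univ ≈ 0.533 J/K

T_H = 2017 °C → 2017 + 273.15 = 2290.15 K.
T_C = 32 °C → 32 + 273.15 = 305.15 K.
W = η·Q_H = 0.387 × 339 = 131.2 J, so Q_C = Q_H − W = 207.8 J.
The hot reservoir loses entropy Q_H/T_H = 339/2290.15 = 0.1480 J/K; the cold reservoir gains Q_C/T_C = 207.8/305.15 = 0.6810 J/K.
ΔS_univ = −Q_H/T_H + Q_C/T_C = 0.533 J/K (> 0, since η = 0.387 < η_Carnot = 0.867).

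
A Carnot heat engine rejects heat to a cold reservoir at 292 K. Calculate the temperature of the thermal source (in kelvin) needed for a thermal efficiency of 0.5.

From η = 1 − T_C/T_H, solving for T_H gives T_H = T_C/(1 − η) = 292.00/(1 − 0.5) = 584 K.

T_H ≈ 584 K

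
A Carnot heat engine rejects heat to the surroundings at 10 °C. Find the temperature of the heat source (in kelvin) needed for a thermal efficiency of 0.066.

T_H ≈ 303.2 K

T_C = 10 °C → 10 + 273.15 = 283.15 K.
From η = 1 − T_C/T_H, solving for T_H gives T_H = T_C/(1 − η) = 283.15/(1 − 0.066) = 303.2 K.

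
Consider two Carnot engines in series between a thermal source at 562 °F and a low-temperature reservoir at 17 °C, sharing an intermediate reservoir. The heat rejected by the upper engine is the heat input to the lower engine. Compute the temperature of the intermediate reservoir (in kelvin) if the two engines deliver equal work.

T_m ≈ 428.9 K

T_H = 562 °F → (562 − 32) × 5/9 = 294.44 °C = 567.59 K.
T_C = 17 °C → 17 + 273.15 = 290.15 K.
For reversible stages Q_m = Q_H·(T_m/T_H). Setting W₁ = Q_H(1 − T_m/T_H) equal to W₂ = Q_m(1 − T_C/T_m) = Q_H·(T_m − T_C)/T_H gives T_H − T_m = T_m − T_C, so T_m = (T_H + T_C)/2 = (567.59 + 290.15)/2 = 428.9 K.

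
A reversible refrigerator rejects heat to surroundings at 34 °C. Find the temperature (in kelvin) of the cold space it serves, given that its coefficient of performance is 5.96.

T_C ≈ 263 K

T_H = 34 °C → 34 + 273.15 = 307.15 K.
COP_R = T_C/(T_H − T_C) ⇒ T_C = T_H·COP_R/(1 + COP_R) = 307.15 × 5.96/(1 + 5.96) = 263 K.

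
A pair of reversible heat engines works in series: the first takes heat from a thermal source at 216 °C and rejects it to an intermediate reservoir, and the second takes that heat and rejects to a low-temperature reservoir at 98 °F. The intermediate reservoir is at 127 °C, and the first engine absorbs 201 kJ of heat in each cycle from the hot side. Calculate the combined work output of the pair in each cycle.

W_total ≈ 73.7 kJ

T_H = 216 °C → 216 + 273.15 = 489.15 K.
T_C = 98 °F → (98 − 32) × 5/9 = 36.67 °C = 309.82 K.
Two reversible stages in series are equivalent to a single Carnot engine between T_H and T_C, so η_total = 1 − T_C/T_H = 1 − 309.82/489.15 = 0.3666.
W_total = η_total · Q_H = 0.3666 × 201 = 73.7 kJ.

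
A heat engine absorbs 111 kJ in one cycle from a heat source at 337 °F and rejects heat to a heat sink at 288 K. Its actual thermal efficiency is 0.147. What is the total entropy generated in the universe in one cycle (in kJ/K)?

T_H = 337 °F → (337 − 32) × 5/9 = 169.44 °C = 442.59 K.
W = η·Q_H = 0.147 × 111 = 16.32 kJ, so Q_C = Q_H − W = 94.68 kJ.
The hot reservoir loses entropy Q_H/T_H = 111/442.59 = 0.2508 kJ/K; the cold reservoir gains Q_C/T_C = 94.68/288.00 = 0.3288 kJ/K.
ΔS_univ = −Q_H/T_H + Q_C/T_C = 0.0780 kJ/K (> 0, since η = 0.147 < η_Carnot = 0.349).

ΔS_univ ≈ 0.0780 kJ/K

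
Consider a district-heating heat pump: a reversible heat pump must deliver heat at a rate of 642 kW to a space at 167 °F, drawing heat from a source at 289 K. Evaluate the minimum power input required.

T_H = 167 °F → (167 − 32) × 5/9 = 75.00 °C = 348.15 K.
COP_HP = T_H/(T_H − T_C) = 348.15/59.15 = 5.8859.
W = Q_H/COP_HP = 642/5.8859 = 109 kW.

Ẇ_in ≈ 109 kW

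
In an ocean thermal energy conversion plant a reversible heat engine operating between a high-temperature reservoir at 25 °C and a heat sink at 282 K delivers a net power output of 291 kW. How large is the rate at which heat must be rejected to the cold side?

Q̇_C ≈ 5081 kW

T_H = 25 °C → 25 + 273.15 = 298.15 K.
For a reversible engine, η = 1 − T_C/T_H = 1 − 282.00/298.15 = 0.0542.
Since Q_C/Q_H = T_C/T_H and Q_H = W/η, Q_C = W·T_C/(T_H − T_C) = 291 × 282.00/16.15 = 5081 kW.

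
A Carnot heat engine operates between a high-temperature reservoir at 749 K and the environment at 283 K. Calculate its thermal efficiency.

For a reversible engine, η = 1 − T_C/T_H = 1 − 283.00/749.00 = 0.622.

η ≈ 0.622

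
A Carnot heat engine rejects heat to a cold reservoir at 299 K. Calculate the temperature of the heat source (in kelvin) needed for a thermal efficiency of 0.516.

From η = 1 − T_C/T_H, solving for T_H gives T_H = T_C/(1 − η) = 299.00/(1 − 0.516) = 618 K.

T_H ≈ 618 K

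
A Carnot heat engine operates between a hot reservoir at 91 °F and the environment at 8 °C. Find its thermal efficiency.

T_H = 91 °F → (91 − 32) × 5/9 = 32.78 °C = 305.93 K.
T_C = 8 °C → 8 + 273.15 = 281.15 K.
For a reversible engine, η = 1 − T_C/T_H = 1 − 281.15/305.93 = 0.0810.

η ≈ 0.0810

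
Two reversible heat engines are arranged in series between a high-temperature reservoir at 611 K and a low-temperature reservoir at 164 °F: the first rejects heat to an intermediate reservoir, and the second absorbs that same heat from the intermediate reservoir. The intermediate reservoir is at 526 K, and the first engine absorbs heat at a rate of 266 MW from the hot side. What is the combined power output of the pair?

Ẇ_total ≈ 115 MW

T_C = 164 °F → (164 − 32) × 5/9 = 73.33 °C = 346.48 K.
Two reversible stages in series are equivalent to a single Carnot engine between T_H and T_C, so η_total = 1 − T_C/T_H = 1 − 346.48/611.00 = 0.4329.
W_total = η_total · Q_H = 0.4329 × 266 = 115 MW.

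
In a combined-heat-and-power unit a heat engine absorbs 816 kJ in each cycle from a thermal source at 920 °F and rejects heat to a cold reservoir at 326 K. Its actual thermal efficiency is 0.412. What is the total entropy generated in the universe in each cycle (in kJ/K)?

T_H = 920 °F → (920 − 32) × 5/9 = 493.33 °C = 766.48 K.
W = η·Q_H = 0.412 × 816 = 336.2 kJ, so Q_C = Q_H − W = 479.8 kJ.
The hot reservoir loses entropy Q_H/T_H = 816/766.48 = 1.065 kJ/K; the cold reservoir gains Q_C/T_C = 479.8/326.00 = 1.472 kJ/K.
ΔS_univ = −Q_H/T_H + Q_C/T_C = 0.4072 kJ/K (> 0, since η = 0.412 < η_Carnot = 0.575).

ΔS_univ ≈ 0.4072 kJ/K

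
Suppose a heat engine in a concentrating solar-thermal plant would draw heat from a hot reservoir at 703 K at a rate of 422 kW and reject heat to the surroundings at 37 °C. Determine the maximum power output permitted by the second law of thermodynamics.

T_C = 37 °C → 37 + 273.15 = 310.15 K.
The upper bound on efficiency is η_max = 1 − T_C/T_H = 1 − 310.15/703.00 = 0.5588.
W_max = η_max · Q_H = 0.5588 × 422 = 235.8 kW.

Ẇ_max ≈ 235.8 kW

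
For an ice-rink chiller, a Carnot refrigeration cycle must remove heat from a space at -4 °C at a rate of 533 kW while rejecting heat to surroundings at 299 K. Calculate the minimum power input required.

Ẇ_in ≈ 59.1 kW

T_C = -4 °C → -4 + 273.15 = 269.15 K.
The reversible coefficient of performance is COP_R = T_C/(T_H − T_C) = 269.15/29.85 = 9.0168.
W = Q_C/COP_R = 533/9.0168 = 59.1 kW.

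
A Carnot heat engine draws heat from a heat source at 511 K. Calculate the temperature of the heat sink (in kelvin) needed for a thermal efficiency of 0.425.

From η = 1 − T_C/T_H, T_C = T_H·(1 − η) = 511.00 × (1 − 0.425) = 293.8 K.

T_C ≈ 293.8 K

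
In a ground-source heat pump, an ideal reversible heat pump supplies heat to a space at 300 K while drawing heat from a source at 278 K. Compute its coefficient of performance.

For a reversible heat pump, COP_HP = T_H/(T_H − T_C) = 300.00/(300.00 − 278.00) = 13.6.

COP_HP ≈ 13.6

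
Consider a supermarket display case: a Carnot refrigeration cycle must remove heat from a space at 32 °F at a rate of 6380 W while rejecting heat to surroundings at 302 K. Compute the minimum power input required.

T_C = 32 °F → (32 − 32) × 5/9 = 0.00 °C = 273.15 K.
Carnot COP: COP_R = T_C/(T_H − T_C) = 273.15/28.85 = 9.4679.
W = Q_C/COP_R = 6380/9.4679 = 674 W.

Ẇ_in ≈ 674 W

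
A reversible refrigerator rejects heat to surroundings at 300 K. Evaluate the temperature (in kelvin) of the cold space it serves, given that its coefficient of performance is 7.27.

T_C ≈ 263.7 K

COP_R = T_C/(T_H − T_C) ⇒ T_C = T_H·COP_R/(1 + COP_R) = 300.00 × 7.27/(1 + 7.27) = 263.7 K.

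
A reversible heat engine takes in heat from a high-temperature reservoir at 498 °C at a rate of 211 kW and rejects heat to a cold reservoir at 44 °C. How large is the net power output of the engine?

T_H = 498 °C → 498 + 273.15 = 771.15 K.
T_C = 44 °C → 44 + 273.15 = 317.15 K.
Since the cycle is reversible, η = 1 − T_C/T_H = 1 − 317.15/771.15 = 0.5887.
W = η·Q_H = 0.5887 × 211 = 124 kW.

Ẇ ≈ 124 kW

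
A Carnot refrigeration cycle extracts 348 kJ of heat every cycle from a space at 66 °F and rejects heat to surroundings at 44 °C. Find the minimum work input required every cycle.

W_in ≈ 29.9 kJ

T_H = 44 °C → 44 + 273.15 = 317.15 K.
T_C = 66 °F → (66 − 32) × 5/9 = 18.89 °C = 292.04 K.
Carnot COP: COP_R = T_C/(T_H − T_C) = 292.04/25.11 = 11.6299.
W = Q_C/COP_R = 348/11.6299 = 29.9 kJ.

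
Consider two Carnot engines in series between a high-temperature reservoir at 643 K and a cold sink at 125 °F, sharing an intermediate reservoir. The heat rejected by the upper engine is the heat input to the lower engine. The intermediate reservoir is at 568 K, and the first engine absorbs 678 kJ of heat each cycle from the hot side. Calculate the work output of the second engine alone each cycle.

W₂ ≈ 256.4 kJ

T_C = 125 °F → (125 − 32) × 5/9 = 51.67 °C = 324.82 K.
Heat entering the second stage: Q_m = Q_H·(T_m/T_H) = 678 × 568.00/643.00 = 598.9 kJ.
Second-stage efficiency η₂ = 1 − T_C/T_m = 1 − 324.82/568.00 = 0.4281, so W₂ = η₂·Q_m = 256.4 kJ.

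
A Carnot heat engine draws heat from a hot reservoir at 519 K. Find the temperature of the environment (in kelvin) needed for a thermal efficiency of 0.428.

T_C ≈ 296.9 K

From η = 1 − T_C/T_H, T_C = T_H·(1 − η) = 519.00 × (1 − 0.428) = 296.9 K.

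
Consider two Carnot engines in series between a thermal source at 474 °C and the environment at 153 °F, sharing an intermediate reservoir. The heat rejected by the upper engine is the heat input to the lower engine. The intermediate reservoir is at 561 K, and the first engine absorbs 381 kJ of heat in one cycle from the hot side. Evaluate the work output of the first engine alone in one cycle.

W₁ ≈ 94.9 kJ

T_H = 474 °C → 474 + 273.15 = 747.15 K.
T_C = 153 °F → (153 − 32) × 5/9 = 67.22 °C = 340.37 K.
First-stage efficiency η₁ = 1 − T_m/T_H = 1 − 561.00/747.15 = 0.2491.
W₁ = η₁·Q_H = 0.2491 × 381 = 94.9 kJ.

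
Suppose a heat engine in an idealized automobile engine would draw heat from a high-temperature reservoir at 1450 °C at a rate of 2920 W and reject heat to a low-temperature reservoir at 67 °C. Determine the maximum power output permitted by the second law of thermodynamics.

T_H = 1450 °C → 1450 + 273.15 = 1723.15 K.
T_C = 67 °C → 67 + 273.15 = 340.15 K.
By the Carnot theorem, η_max = 1 − T_C/T_H = 1 − 340.15/1723.15 = 0.8026.
W_max = η_max · Q_H = 0.8026 × 2920 = 2344 W.

Ẇ_max ≈ 2344 W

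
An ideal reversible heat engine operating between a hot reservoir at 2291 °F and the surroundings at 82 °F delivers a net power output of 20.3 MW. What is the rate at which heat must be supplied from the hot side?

Q̇_H ≈ 25.3 MW

T_H = 2291 °F → (2291 − 32) × 5/9 = 1255.00 °C = 1528.15 K.
T_C = 82 °F → (82 − 32) × 5/9 = 27.78 °C = 300.93 K.
For a reversible engine, η = 1 − T_C/T_H = 1 − 300.93/1528.15 = 0.8031.
Q_H = W/η = 20.3/0.8031 = 25.3 MW.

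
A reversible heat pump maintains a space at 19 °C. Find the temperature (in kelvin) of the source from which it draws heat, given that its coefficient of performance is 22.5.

T_C ≈ 279.2 K

T_H = 19 °C → 19 + 273.15 = 292.15 K.
COP_HP = T_H/(T_H − T_C) ⇒ T_C = T_H·(COP_HP − 1)/COP_HP = 292.15 × (22.5 − 1)/22.5 = 279.2 K.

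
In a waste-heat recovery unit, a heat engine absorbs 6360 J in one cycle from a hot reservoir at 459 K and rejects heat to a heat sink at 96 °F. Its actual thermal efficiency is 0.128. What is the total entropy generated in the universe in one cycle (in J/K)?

ΔS_univ ≈ 4.11 J/K

T_C = 96 °F → (96 − 32) × 5/9 = 35.56 °C = 308.71 K.
W = η·Q_H = 0.128 × 6360 = 814.1 J, so Q_C = Q_H − W = 5546 J.
The hot reservoir loses entropy Q_H/T_H = 6360/459.00 = 13.86 J/K; the cold reservoir gains Q_C/T_C = 5546/308.71 = 17.97 J/K.
ΔS_univ = −Q_H/T_H + Q_C/T_C = 4.11 J/K (> 0, since η = 0.128 < η_Carnot = 0.327).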